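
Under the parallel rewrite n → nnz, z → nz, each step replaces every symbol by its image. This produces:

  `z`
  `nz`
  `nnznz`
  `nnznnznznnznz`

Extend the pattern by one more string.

Rewriting the 13 symbols of nnznnznznnznz one by one yields nnz nnz nz nnz nnz nz nnz nz nnz nnz nz nnz nz; concatenated:

nnznnznznnznnznznnznznnznnznznnznz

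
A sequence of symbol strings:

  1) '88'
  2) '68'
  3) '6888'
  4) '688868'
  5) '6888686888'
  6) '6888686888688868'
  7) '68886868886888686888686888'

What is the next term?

From term 3 onward, concatenate the last term with the second-to-last: 68·88 = 6888, 6888·68 = 688868, …
So term 8 is 68886868886888686888686888·6888686888688868.

688868688868886868886868886888686888688868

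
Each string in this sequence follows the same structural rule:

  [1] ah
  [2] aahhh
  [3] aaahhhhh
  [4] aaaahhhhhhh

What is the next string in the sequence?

Each string has the form a^{n} h^{2n-1} (n = 1, 2, …).
Setting n = 5 gives 5, 9 characters in each block.

aaaaahhhhhhhhh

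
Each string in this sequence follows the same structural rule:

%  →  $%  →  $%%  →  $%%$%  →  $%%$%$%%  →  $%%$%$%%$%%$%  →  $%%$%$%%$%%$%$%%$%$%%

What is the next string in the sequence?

From term 3 onward, concatenate the last term with the second-to-last: $%·% = $%%, $%%·$% = $%%$%, …
Continuing: $%%$%$%%$%%$%$%%$%$%% · $%%$%$%%$%%$% gives term 8.

$%%$%$%%$%%$%$%%$%$%%$%%$%$%%$%%$%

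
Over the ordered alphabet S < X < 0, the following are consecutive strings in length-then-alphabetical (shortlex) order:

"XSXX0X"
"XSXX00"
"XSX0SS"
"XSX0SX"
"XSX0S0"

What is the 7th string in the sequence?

XSX0XX

Continuing the enumeration 2 steps past XSX0S0: XSX0S0 → XSX0XS → (answer).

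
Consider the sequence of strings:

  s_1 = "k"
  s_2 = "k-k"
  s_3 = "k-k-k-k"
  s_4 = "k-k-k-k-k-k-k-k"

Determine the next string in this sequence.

k-k-k-k-k-k-k-k-k-k-k-k-k-k-k-k

Each string is two copies of the previous one joined by '-'.
One more doubling of k-k-k-k-k-k-k-k gives the answer.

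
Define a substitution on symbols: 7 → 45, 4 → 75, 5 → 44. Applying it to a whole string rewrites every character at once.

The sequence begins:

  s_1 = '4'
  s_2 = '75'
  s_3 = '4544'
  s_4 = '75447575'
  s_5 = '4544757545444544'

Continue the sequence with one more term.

Replace each of the 16 characters of 4544757545444544 in place — 75 44 75 75 45 44 45 44 75 44 75 75 75 44 75 75 — and concatenate.

75447575454445447544757575447575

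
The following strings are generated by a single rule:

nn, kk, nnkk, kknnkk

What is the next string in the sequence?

Each term (from the third on) is the two preceding terms concatenated in order: term 3 = nn·kk = nnkk.
So term 5 is nnkk·kknnkk.

nnkkkknnkk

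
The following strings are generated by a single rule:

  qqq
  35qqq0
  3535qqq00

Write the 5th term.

35353535qqq0000

Each term wraps the previous one in 35 on the left and 0 on the right.
From 3535qqq00, 2 further steps: 3535qqq00 → 353535qqq000 → (answer).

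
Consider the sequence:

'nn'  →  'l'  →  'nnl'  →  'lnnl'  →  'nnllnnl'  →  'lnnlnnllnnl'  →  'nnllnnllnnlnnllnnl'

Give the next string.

lnnlnnllnnlnnllnnllnnlnnllnnl

From term 3 onward, concatenate the second-to-last term with the last: nn·l = nnl, l·nnl = lnnl, …
The next term joins lnnlnnllnnl and nnllnnllnnlnnllnnl.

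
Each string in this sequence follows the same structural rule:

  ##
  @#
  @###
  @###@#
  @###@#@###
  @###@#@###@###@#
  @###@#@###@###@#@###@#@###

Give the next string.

@###@#@###@###@#@###@#@###@###@#@###@###@#

From term 3 onward, concatenate the last term with the second-to-last: @#·## = @###, @###·@# = @###@#, …
The next term joins @###@#@###@###@#@###@#@### and @###@#@###@###@#.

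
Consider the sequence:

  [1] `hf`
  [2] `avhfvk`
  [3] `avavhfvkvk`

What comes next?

s(k+1) = av·s(k)·vk, so each term gains av as a prefix and vk as a suffix.
So the next term is av·avavhfvkvk·vk.

avavavhfvkvkvk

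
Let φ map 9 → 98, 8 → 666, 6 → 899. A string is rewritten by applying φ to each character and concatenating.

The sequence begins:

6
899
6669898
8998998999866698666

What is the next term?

6669898666989866698989866689989989998666899899899

φ(8998998999866698666) expands symbol-by-symbol to 666 98 98 666 98 98 666 98 98 98 666 899 899 899 98 666 899 899 899; joining the 19 pieces gives the next term.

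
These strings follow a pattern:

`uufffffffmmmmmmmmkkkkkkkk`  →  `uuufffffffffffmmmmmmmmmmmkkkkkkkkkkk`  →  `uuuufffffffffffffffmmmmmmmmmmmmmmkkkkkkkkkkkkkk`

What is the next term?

uuuuufffffffffffffffffffmmmmmmmmmmmmmmmmmkkkkkkkkkkkkkkkkk

Reading off run lengths: u runs 2, 3, 4; f runs 7, 11, 15; m runs 8, 11, 14; k runs 8, 11, 14 — each is linear in n, where the shown terms are n = 2, 3, 4.
At n = 5 the blocks have lengths 5, 19, 17, 17.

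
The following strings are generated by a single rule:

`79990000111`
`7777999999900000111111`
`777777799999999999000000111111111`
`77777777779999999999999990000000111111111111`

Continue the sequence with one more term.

7777777777777999999999999999999900000000111111111111111

Each string has the form 7^{3n-2} 9^{4n-1} 0^{n+3} 1^{3n} (n = 1, 2, …).
Setting n = 5 gives 13, 19, 8, 15 characters in each block.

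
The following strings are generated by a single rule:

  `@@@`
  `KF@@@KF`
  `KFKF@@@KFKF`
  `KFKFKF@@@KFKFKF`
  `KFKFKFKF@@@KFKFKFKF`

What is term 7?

KFKFKFKFKFKF@@@KFKFKFKFKFKF

Every step adds KF to the front and KF to the end of the previous string.
From KFKFKFKF@@@KFKFKFKF, 2 further steps: KFKFKFKF@@@KFKFKFKF → KFKFKFKFKF@@@KFKFKFKFKF → (answer).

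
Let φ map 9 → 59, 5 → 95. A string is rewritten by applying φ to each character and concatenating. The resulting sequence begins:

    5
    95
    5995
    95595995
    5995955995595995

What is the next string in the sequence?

Applying the rule to each of the 16 symbols of 5995955995595995 gives the pieces 95 59 59 95 59 95 95 59 59 95 95 59 95 59 59 95, which concatenate to the answer.

95595995599595595995955995595995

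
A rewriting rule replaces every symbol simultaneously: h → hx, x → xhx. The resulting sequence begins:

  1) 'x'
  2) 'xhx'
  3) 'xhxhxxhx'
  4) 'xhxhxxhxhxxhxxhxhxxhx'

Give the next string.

Rewriting the 21 symbols of xhxhxxhxhxxhxxhxhxxhx one by one yields xhx hx xhx hx xhx xhx hx xhx hx xhx xhx hx xhx xhx hx xhx hx xhx xhx hx xhx; concatenated:

xhxhxxhxhxxhxxhxhxxhxhxxhxxhxhxxhxxhxhxxhxhxxhxxhxhxxhx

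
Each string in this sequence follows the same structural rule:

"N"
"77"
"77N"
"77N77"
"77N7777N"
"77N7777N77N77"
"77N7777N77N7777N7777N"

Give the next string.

77N7777N77N7777N7777N77N7777N77N77

From term 3 onward, concatenate the last term with the second-to-last: 77·N = 77N, 77N·77 = 77N77, …
The next term joins 77N7777N77N7777N7777N and 77N7777N77N77.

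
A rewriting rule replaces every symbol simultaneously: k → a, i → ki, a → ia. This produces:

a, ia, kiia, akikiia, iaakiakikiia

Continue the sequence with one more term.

Expanding iaakiakikiia: i→ki, a→ia, a→ia, k→a, i→ki, a→ia, k→a, i→ki, k→a, i→ki, i→ki, a→ia. Concatenated: ki ia ia a ki ia a ki a ki ki ia.

kiiaiaakiiaakiakikiia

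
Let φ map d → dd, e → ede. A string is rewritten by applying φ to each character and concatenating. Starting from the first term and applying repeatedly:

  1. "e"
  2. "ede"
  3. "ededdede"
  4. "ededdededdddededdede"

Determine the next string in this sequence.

Replace each of the 20 characters of ededdededdddededdede in place — ede dd ede dd dd ede dd ede dd dd dd dd ede dd ede dd dd ede dd ede — and concatenate.

ededdededdddededdededdddddddededdededdddededdede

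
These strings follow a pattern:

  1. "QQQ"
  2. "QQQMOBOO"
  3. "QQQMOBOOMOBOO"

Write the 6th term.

Each term is the previous one with MOBOO appended.
From QQQMOBOOMOBOO, 3 further steps: QQQMOBOOMOBOO → QQQMOBOOMOBOOMOBOO → QQQMOBOOMOBOOMOBOOMOBOO → (answer).

QQQMOBOOMOBOOMOBOOMOBOOMOBOO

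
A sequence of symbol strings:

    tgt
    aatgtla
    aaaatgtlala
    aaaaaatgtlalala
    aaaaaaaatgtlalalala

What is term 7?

Every step adds aa to the front and la to the end of the previous string.
From aaaaaaaatgtlalalala, 2 further steps: aaaaaaaatgtlalalala → aaaaaaaaaatgtlalalalala → (answer).

aaaaaaaaaaaatgtlalalalalala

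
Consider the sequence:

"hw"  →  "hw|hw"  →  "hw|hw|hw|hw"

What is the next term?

hw|hw|hw|hw|hw|hw|hw|hw

s(k+1) = s(k)·|·s(k) — each term doubles the last with '|' between the halves.
So the next term is two copies of hw|hw|hw|hw with '|' between the halves.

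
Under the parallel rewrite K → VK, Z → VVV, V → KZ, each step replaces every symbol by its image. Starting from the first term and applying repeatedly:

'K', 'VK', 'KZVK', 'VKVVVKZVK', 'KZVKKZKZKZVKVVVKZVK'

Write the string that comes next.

Rewriting the 19 symbols of KZVKKZKZKZVKVVVKZVK one by one yields VK VVV KZ VK VK VVV VK VVV VK VVV KZ VK KZ KZ KZ VK VVV KZ VK; concatenated:

VKVVVKZVKVKVVVVKVVVVKVVVKZVKKZKZKZVKVVVKZVK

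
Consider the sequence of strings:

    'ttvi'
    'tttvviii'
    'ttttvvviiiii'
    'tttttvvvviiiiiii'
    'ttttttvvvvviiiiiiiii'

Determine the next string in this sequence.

Term n consists of n+1 t's, followed by n v's, followed by 2n-1 i's (n = 1, 2, …).
At n = 6 the blocks have lengths 7, 6, 11.

tttttttvvvvvviiiiiiiiiii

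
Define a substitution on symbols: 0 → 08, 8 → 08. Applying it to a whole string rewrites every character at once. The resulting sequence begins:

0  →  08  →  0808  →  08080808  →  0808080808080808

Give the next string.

Applying the rule to each of the 16 symbols of 0808080808080808 gives the pieces 08 08 08 08 08 08 08 08 08 08 08 08 08 08 08 08, which concatenate to the answer.

08080808080808080808080808080808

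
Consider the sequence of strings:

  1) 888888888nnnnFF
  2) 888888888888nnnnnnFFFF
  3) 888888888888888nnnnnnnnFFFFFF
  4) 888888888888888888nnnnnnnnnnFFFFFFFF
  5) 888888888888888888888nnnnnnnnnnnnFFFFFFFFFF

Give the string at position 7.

888888888888888888888888888nnnnnnnnnnnnnnnnFFFFFFFFFFFFFF

Reading off run lengths: 8 runs 9, 12, 15, 18, 21; n runs 4, 6, 8, 10, 12; F runs 2, 4, 6, 8, 10 — each is linear in n, where the shown terms are n = 2, 3, 4, 5, 6.
At n = 8 the blocks have lengths 27, 16, 14.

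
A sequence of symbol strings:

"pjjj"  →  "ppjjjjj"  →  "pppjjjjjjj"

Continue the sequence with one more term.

ppppjjjjjjjjj

Reading off run lengths: p runs 1, 2, 3; j runs 3, 5, 7 — each is linear in n, where the shown terms are n = 2, 3, 4.
At n = 5 the blocks have lengths 4, 9.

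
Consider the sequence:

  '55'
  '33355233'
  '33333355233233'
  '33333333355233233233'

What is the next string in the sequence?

33333333333355233233233233

s(k+1) = 333·s(k)·233, so each term gains 333 as a prefix and 233 as a suffix.
So the next term is 333·33333333355233233233·233.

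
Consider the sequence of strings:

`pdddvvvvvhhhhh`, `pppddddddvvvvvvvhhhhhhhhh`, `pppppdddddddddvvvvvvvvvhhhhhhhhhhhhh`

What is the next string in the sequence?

pppppppddddddddddddvvvvvvvvvvvhhhhhhhhhhhhhhhhh

The n-th term is 2n-1 p's then 3n d's then 2n+3 v's then 4n+1 h's (n = 1, 2, …).
Setting n = 4 gives 7, 12, 11, 17 characters in each block.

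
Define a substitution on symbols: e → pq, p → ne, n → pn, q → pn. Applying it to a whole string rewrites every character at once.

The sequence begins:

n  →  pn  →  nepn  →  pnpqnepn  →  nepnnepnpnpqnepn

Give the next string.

Applying the rule to each of the 16 symbols of nepnnepnpnpqnepn gives the pieces pn pq ne pn pn pq ne pn ne pn ne pn pn pq ne pn, which concatenate to the answer.

pnpqnepnpnpqnepnnepnnepnpnpqnepn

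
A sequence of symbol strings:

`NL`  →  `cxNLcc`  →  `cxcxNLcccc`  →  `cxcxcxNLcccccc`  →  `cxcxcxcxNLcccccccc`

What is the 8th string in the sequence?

cxcxcxcxcxcxcxNLcccccccccccccc

s(k+1) = cx·s(k)·cc, so each term gains cx as a prefix and cc as a suffix.
From cxcxcxcxNLcccccccc, 3 further steps: cxcxcxcxNLcccccccc → cxcxcxcxcxNLcccccccccc → cxcxcxcxcxcxNLcccccccccccc → (answer).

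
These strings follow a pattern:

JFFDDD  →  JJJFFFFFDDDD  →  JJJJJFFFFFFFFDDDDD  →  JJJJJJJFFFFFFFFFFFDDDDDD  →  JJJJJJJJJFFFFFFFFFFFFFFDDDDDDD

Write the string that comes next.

Each string has the form J^{2n-1} F^{3n-1} D^{n+2} (n = 1, 2, …).
At n = 6 the blocks have lengths 11, 17, 8.

JJJJJJJJJJJFFFFFFFFFFFFFFFFFDDDDDDDD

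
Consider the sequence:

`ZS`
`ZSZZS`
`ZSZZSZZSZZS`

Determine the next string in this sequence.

Each string is two copies of the previous one joined by 'Z'.
Doubling ZSZZSZZSZZS with 'Z' between the halves:

ZSZZSZZSZZSZZSZZSZZSZZS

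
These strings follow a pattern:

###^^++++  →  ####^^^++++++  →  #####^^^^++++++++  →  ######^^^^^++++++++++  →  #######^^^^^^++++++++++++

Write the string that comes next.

Reading off run lengths: # runs 3, 4, 5, 6, 7; ^ runs 2, 3, 4, 5, 6; + runs 4, 6, 8, 10, 12 — each is linear in n, where the shown terms are n = 2, 3, 4, 5, 6.
For the next term, n = 7, so the run lengths are 8, 7, 14.

########^^^^^^^++++++++++++++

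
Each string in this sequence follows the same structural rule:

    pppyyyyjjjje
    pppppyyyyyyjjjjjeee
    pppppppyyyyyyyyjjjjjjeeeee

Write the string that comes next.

Reading off run lengths: p runs 3, 5, 7; y runs 4, 6, 8; j runs 4, 5, 6; e runs 1, 3, 5 — each is linear in n (n = 1, 2, …).
For the next term, n = 4, so the run lengths are 9, 10, 7, 7.

pppppppppyyyyyyyyyyjjjjjjjeeeeeee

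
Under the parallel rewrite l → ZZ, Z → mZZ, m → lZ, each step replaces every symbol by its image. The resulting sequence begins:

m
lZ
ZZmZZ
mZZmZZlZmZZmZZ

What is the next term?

Rewriting the 14 symbols of mZZmZZlZmZZmZZ one by one yields lZ mZZ mZZ lZ mZZ mZZ ZZ mZZ lZ mZZ mZZ lZ mZZ mZZ; concatenated:

lZmZZmZZlZmZZmZZZZmZZlZmZZmZZlZmZZmZZ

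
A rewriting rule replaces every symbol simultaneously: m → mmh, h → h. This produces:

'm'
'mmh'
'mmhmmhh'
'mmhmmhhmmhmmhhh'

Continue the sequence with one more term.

Applying the rule to each of the 15 symbols of mmhmmhhmmhmmhhh gives the pieces mmh mmh h mmh mmh h h mmh mmh h mmh mmh h h h, which concatenate to the answer.

mmhmmhhmmhmmhhhmmhmmhhmmhmmhhhh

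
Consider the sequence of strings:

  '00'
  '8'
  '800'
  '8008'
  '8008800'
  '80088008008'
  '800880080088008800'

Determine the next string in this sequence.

Each term (from the third on) is the previous term followed by the one before it: term 3 = 8·00 = 800.
The next term joins 800880080088008800 and 80088008008.

80088008008800880080088008008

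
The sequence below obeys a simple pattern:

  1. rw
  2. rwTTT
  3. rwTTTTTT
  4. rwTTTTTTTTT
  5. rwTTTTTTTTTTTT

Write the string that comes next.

The strings grow by a fixed suffix TTT each time.
So the next term is rwTTTTTTTTTTTT·TTT.

rwTTTTTTTTTTTTTTT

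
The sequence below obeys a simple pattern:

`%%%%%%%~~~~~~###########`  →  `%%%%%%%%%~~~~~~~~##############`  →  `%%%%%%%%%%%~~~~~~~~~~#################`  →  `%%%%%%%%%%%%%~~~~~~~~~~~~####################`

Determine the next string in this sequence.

%%%%%%%%%%%%%%%~~~~~~~~~~~~~~#######################

The n-th term is 2n+1 %'s then 2n ~'s then 3n+2 #'s, where the shown terms are n = 3, 4, 5, 6.
For the next term, n = 7, so the run lengths are 15, 14, 23.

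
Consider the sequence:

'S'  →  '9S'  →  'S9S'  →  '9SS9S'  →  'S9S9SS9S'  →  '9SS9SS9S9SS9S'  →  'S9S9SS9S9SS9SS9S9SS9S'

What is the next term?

9SS9SS9S9SS9SS9S9SS9S9SS9SS9S9SS9S

Each term (from the third on) is the two preceding terms concatenated in order: term 3 = S·9S = S9S.
The next term joins 9SS9SS9S9SS9S and S9S9SS9S9SS9SS9S9SS9S.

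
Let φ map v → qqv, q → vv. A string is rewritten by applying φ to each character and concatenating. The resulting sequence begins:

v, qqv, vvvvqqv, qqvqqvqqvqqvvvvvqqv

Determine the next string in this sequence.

φ(qqvqqvqqvqqvvvvvqqv) expands symbol-by-symbol to vv vv qqv vv vv qqv vv vv qqv vv vv qqv qqv qqv qqv qqv vv vv qqv; joining the 19 pieces gives the next term.

vvvvqqvvvvvqqvvvvvqqvvvvvqqvqqvqqvqqvqqvvvvvqqv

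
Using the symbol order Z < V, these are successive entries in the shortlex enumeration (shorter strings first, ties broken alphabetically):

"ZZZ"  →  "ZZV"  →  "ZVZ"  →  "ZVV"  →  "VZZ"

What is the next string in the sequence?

The successor of VZZ increments the rightmost position that isn't already V and resets every position after it to Z.

VZV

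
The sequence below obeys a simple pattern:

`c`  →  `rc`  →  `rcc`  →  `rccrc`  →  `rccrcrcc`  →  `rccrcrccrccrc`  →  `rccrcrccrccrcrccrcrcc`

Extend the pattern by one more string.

rccrcrccrccrcrccrcrccrccrcrccrccrc

This is a Fibonacci-style word recurrence s(k) = s(k−1)·s(k−2): e.g. rc·c = rcc.
Continuing: rccrcrccrccrcrccrcrcc · rccrcrccrccrc gives term 8.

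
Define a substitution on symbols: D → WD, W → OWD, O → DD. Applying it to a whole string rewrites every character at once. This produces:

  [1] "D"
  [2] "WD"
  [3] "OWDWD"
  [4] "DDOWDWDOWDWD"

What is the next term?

WDWDDDOWDWDOWDWDDDOWDWDOWDWD

Rewriting each symbol of DDOWDWDOWDWD: D→WD, D→WD, O→DD, W→OWD, D→WD, W→OWD, D→WD, O→DD, W→OWD, D→WD, W→OWD, D→WD, which concatenates to WD WD DD OWD WD OWD WD DD OWD WD OWD WD.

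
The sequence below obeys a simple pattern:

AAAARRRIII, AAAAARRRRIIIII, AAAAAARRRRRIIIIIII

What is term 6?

AAAAAAAAARRRRRRRRIIIIIIIIIIIII

Reading off run lengths: A runs 4, 5, 6; R runs 3, 4, 5; I runs 3, 5, 7 — each is linear in n, where the shown terms are n = 2, 3, 4.
Setting n = 7 gives 9, 8, 13 characters in each block.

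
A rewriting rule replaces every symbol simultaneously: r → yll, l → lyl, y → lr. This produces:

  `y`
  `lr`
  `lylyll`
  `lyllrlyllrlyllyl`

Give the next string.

lyllrlyllylylllyllrlyllylylllyllrlyllyllrlyl

Replace each of the 16 characters of lyllrlyllrlyllyl in place — lyl lr lyl lyl yll lyl lr lyl lyl yll lyl lr lyl lyl lr lyl — and concatenate.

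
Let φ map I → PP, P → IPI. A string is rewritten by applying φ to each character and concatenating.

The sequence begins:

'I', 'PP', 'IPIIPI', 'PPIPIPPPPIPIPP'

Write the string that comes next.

IPIIPIPPIPIPPIPIIPIIPIIPIPPIPIPPIPIIPI

Applying the rule to each of the 14 symbols of PPIPIPPPPIPIPP gives the pieces IPI IPI PP IPI PP IPI IPI IPI IPI PP IPI PP IPI IPI, which concatenate to the answer.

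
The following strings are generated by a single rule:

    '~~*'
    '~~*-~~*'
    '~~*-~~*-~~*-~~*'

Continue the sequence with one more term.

Each string is two copies of the previous one joined by '-'.
Doubling ~~*-~~*-~~*-~~* with '-' between the halves:

~~*-~~*-~~*-~~*-~~*-~~*-~~*-~~*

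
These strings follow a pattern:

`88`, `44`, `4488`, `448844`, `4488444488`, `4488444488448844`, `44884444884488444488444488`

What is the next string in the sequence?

448844448844884444884444884488444488448844

This is a Fibonacci-style word recurrence s(k) = s(k−1)·s(k−2): e.g. 44·88 = 4488.
So term 8 is 44884444884488444488444488·4488444488448844.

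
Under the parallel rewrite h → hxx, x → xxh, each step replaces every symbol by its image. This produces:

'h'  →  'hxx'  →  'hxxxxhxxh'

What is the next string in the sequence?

Rewriting each symbol of hxxxxhxxh: h→hxx, x→xxh, x→xxh, x→xxh, x→xxh, h→hxx, x→xxh, x→xxh, h→hxx, which concatenates to hxx xxh xxh xxh xxh hxx xxh xxh hxx.

hxxxxhxxhxxhxxhhxxxxhxxhhxx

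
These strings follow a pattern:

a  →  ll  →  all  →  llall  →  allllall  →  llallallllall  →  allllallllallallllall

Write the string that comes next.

llallallllallallllallllallallllall

Each term (from the third on) is the two preceding terms concatenated in order: term 3 = a·ll = all.
The next term joins llallallllall and allllallllallallllall.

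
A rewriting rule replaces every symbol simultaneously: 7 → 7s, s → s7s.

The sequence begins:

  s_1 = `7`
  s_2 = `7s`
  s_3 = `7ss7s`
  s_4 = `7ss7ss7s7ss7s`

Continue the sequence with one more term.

7ss7ss7s7ss7ss7s7ss7s7ss7ss7s7ss7s

Replace each of the 13 characters of 7ss7ss7s7ss7s in place — 7s s7s s7s 7s s7s s7s 7s s7s 7s s7s s7s 7s s7s — and concatenate.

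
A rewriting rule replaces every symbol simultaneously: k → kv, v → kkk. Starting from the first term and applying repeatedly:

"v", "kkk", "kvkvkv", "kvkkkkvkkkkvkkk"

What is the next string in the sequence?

Rewriting the 15 symbols of kvkkkkvkkkkvkkk one by one yields kv kkk kv kv kv kv kkk kv kv kv kv kkk kv kv kv; concatenated:

kvkkkkvkvkvkvkkkkvkvkvkvkkkkvkvkv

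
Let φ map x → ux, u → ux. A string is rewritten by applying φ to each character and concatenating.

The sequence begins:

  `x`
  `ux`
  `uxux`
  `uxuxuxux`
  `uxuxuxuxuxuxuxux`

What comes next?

uxuxuxuxuxuxuxuxuxuxuxuxuxuxuxux

Applying the rule to each of the 16 symbols of uxuxuxuxuxuxuxux gives the pieces ux ux ux ux ux ux ux ux ux ux ux ux ux ux ux ux, which concatenate to the answer.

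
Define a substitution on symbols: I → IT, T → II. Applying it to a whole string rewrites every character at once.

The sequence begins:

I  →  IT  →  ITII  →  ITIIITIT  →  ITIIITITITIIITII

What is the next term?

Rewriting the 16 symbols of ITIIITITITIIITII one by one yields IT II IT IT IT II IT II IT II IT IT IT II IT IT; concatenated:

ITIIITITITIIITIIITIIITITITIIITIT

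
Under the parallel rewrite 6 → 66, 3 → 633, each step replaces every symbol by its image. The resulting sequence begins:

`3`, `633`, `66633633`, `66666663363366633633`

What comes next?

Rewriting the 20 symbols of 66666663363366633633 one by one yields 66 66 66 66 66 66 66 633 633 66 633 633 66 66 66 633 633 66 633 633; concatenated:

666666666666666336336663363366666663363366633633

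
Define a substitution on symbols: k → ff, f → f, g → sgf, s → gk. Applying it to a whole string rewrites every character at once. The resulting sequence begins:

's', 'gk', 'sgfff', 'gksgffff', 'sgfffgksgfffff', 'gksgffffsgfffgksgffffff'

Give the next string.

φ(gksgffffsgfffgksgffffff) expands symbol-by-symbol to sgf ff gk sgf f f f f gk sgf f f f sgf ff gk sgf f f f f f f; joining the 23 pieces gives the next term.

sgfffgksgfffffgksgffffsgfffgksgfffffff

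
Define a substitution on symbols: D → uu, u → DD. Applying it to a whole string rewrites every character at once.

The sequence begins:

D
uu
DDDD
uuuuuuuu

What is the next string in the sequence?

Expanding uuuuuuuu: u→DD, u→DD, u→DD, u→DD, u→DD, u→DD, u→DD, u→DD. Concatenated: DD DD DD DD DD DD DD DD.

DDDDDDDDDDDDDDDD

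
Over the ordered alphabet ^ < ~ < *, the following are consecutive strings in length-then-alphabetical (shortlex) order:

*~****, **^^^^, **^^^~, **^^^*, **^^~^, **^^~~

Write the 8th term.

Stepping forward 2 times from **^^~~: **^^~~ → **^^~*, then the target.

**^^*^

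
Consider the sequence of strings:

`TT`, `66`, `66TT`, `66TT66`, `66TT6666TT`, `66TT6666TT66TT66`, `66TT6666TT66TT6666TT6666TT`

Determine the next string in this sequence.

66TT6666TT66TT6666TT6666TT66TT6666TT66TT66

This is a Fibonacci-style word recurrence s(k) = s(k−1)·s(k−2): e.g. 66·TT = 66TT.
Continuing: 66TT6666TT66TT6666TT6666TT · 66TT6666TT66TT66 gives term 8.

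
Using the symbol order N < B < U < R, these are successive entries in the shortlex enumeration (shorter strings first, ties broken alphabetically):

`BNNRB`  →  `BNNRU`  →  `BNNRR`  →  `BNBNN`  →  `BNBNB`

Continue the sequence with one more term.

Find the rightmost character of BNBNB below R, bump it to the next letter, and reset everything to its right to N.

BNBNU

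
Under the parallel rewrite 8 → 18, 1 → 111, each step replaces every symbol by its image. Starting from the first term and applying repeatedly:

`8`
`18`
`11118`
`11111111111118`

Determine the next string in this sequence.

11111111111111111111111111111111111111118

φ(11111111111118) expands symbol-by-symbol to 111 111 111 111 111 111 111 111 111 111 111 111 111 18; joining the 14 pieces gives the next term.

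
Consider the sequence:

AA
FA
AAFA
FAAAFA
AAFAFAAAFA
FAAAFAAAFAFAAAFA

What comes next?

This is a Fibonacci-style word recurrence s(k) = s(k−2)·s(k−1): e.g. AA·FA = AAFA.
Continuing: AAFAFAAAFA · FAAAFAAAFAFAAAFA gives term 7.

AAFAFAAAFAFAAAFAAAFAFAAAFA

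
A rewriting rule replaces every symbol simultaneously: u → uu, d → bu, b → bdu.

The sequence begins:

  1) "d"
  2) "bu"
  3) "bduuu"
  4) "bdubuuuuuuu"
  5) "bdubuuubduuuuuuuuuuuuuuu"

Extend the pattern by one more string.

Applying the rule to each of the 24 symbols of bdubuuubduuuuuuuuuuuuuuu gives the pieces bdu bu uu bdu uu uu uu bdu bu uu uu uu uu uu uu uu uu uu uu uu uu uu uu uu, which concatenate to the answer.

bdubuuubduuuuuuubdubuuuuuuuuuuuuuuuuuuuuuuuuuuuuuuu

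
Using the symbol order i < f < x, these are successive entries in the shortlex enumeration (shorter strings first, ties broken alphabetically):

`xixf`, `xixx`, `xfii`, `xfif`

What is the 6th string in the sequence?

xffi

Continuing the enumeration 2 steps past xfif: xfif → xfix → (answer).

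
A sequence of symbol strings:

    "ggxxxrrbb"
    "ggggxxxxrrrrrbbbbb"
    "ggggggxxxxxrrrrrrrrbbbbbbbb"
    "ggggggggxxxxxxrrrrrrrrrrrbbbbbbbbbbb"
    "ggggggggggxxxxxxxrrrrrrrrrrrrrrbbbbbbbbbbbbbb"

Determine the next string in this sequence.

Reading off run lengths: g runs 2, 4, 6, 8, 10; x runs 3, 4, 5, 6, 7; r runs 2, 5, 8, 11, 14; b runs 2, 5, 8, 11, 14 — each is linear in n (n = 1, 2, …).
For the next term, n = 6, so the run lengths are 12, 8, 17, 17.

ggggggggggggxxxxxxxxrrrrrrrrrrrrrrrrrbbbbbbbbbbbbbbbbb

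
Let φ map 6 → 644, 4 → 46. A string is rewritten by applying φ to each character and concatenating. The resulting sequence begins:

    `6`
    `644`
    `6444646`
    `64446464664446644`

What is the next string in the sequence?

64446464664446644466446444646466446444646

φ(64446464664446644) expands symbol-by-symbol to 644 46 46 46 644 46 644 46 644 644 46 46 46 644 644 46 46; joining the 17 pieces gives the next term.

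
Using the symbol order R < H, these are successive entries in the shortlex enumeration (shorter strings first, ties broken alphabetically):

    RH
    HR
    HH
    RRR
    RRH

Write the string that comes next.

Treat RRH as a base-2 numeral over the given alphabet and add one, carrying through any trailing H's.

RHR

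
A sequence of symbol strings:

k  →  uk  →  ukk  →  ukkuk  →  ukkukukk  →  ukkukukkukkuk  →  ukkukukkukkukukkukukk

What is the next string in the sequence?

ukkukukkukkukukkukukkukkukukkukkuk

This is a Fibonacci-style word recurrence s(k) = s(k−1)·s(k−2): e.g. uk·k = ukk.
So term 8 is ukkukukkukkukukkukukk·ukkukukkukkuk.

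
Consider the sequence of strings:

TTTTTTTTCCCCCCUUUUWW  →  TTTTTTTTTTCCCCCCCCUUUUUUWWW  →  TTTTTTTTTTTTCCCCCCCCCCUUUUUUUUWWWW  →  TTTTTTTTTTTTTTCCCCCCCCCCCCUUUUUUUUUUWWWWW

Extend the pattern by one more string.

Term n consists of 2n+2 T's, followed by 2n C's, followed by 2n-2 U's, followed by n-1 W's, where the shown terms are n = 3, 4, 5, 6.
For the next term, n = 7, so the run lengths are 16, 14, 12, 6.

TTTTTTTTTTTTTTTTCCCCCCCCCCCCCCUUUUUUUUUUUUWWWWWW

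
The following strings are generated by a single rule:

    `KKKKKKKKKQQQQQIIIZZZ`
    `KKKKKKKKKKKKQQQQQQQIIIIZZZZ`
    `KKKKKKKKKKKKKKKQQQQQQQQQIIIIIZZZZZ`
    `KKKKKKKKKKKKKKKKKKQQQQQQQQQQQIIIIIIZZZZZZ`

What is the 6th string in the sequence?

Reading off run lengths: K runs 9, 12, 15, 18; Q runs 5, 7, 9, 11; I runs 3, 4, 5, 6; Z runs 3, 4, 5, 6 — each is linear in n, where the shown terms are n = 3, 4, 5, 6.
Setting n = 8 gives 24, 15, 8, 8 characters in each block.

KKKKKKKKKKKKKKKKKKKKKKKKQQQQQQQQQQQQQQQIIIIIIIIZZZZZZZZ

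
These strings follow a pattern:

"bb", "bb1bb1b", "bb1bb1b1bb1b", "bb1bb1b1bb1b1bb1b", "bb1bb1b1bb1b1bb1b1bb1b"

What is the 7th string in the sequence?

bb1bb1b1bb1b1bb1b1bb1b1bb1b1bb1b

Every step adds 1bb1b to the end: s(k+1) = s(k)·1bb1b.
From bb1bb1b1bb1b1bb1b1bb1b, 2 further steps: bb1bb1b1bb1b1bb1b1bb1b → bb1bb1b1bb1b1bb1b1bb1b1bb1b → (answer).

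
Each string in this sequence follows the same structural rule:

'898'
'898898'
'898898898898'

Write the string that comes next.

898898898898898898898898

s(k+1) = s(k)·s(k) — each term doubles the last.
So the next term is two copies of 898898898898.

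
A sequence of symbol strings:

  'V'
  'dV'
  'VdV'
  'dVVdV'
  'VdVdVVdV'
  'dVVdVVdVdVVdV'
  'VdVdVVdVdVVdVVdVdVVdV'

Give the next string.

This is a Fibonacci-style word recurrence s(k) = s(k−2)·s(k−1): e.g. V·dV = VdV.
The next term joins dVVdVVdVdVVdV and VdVdVVdVdVVdVVdVdVVdV.

dVVdVVdVdVVdVVdVdVVdVdVVdVVdVdVVdV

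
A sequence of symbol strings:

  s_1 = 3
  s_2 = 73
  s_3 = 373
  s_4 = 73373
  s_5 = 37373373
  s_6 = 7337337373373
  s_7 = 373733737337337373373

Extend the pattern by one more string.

From term 3 onward, concatenate the second-to-last term with the last: 3·73 = 373, 73·373 = 73373, …
Continuing: 7337337373373 · 373733737337337373373 gives term 8.

7337337373373373733737337337373373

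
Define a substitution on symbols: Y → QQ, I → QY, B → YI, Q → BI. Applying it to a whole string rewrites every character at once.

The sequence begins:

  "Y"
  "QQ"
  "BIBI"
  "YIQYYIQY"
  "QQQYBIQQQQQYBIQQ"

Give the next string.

BIBIBIQQYIQYBIBIBIBIBIQQYIQYBIBI

Applying the rule to each of the 16 symbols of QQQYBIQQQQQYBIQQ gives the pieces BI BI BI QQ YI QY BI BI BI BI BI QQ YI QY BI BI, which concatenate to the answer.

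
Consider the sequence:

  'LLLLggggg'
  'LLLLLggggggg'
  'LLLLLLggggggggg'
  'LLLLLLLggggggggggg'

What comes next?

Reading off run lengths: L runs 4, 5, 6, 7; g runs 5, 7, 9, 11 — each is linear in n, where the shown terms are n = 3, 4, 5, 6.
At n = 7 the blocks have lengths 8, 13.

LLLLLLLLggggggggggggg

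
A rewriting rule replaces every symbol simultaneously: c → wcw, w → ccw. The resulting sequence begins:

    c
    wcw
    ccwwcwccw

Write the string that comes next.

wcwwcwccwccwwcwccwwcwwcwccw

Apply φ to ccwwcwccw symbol by symbol: c→wcw, c→wcw, w→ccw, w→ccw, c→wcw, w→ccw, c→wcw, c→wcw, w→ccw; joined: wcw wcw ccw ccw wcw ccw wcw wcw ccw.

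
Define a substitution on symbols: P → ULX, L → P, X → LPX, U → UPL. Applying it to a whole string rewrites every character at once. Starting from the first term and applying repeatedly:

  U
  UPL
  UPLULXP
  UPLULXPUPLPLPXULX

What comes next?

φ(UPLULXPUPLPLPXULX) expands symbol-by-symbol to UPL ULX P UPL P LPX ULX UPL ULX P ULX P ULX LPX UPL P LPX; joining the 17 pieces gives the next term.

UPLULXPUPLPLPXULXUPLULXPULXPULXLPXUPLPLPX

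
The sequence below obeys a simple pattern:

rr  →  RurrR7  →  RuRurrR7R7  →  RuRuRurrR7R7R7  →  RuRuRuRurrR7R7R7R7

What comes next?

RuRuRuRuRurrR7R7R7R7R7

s(k+1) = Ru·s(k)·R7, so each term gains Ru as a prefix and R7 as a suffix.
One more step from RuRuRuRurrR7R7R7R7 gives the answer.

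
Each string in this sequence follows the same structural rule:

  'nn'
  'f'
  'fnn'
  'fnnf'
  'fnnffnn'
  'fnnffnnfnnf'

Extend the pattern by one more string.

fnnffnnfnnffnnffnn

This is a Fibonacci-style word recurrence s(k) = s(k−1)·s(k−2): e.g. f·nn = fnn.
Continuing: fnnffnnfnnf · fnnffnn gives term 7.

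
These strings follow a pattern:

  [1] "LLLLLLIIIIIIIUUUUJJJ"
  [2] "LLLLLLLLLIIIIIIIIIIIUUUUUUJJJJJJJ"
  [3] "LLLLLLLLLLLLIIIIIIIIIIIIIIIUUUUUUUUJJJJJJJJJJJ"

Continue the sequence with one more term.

LLLLLLLLLLLLLLLIIIIIIIIIIIIIIIIIIIUUUUUUUUUUJJJJJJJJJJJJJJJ

Each string has the form L^{3n+3} I^{4n+3} U^{2n+2} J^{4n-1} (n = 1, 2, …).
For the next term, n = 4, so the run lengths are 15, 19, 10, 15.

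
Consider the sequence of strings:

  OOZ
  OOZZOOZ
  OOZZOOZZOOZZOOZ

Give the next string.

OOZZOOZZOOZZOOZZOOZZOOZZOOZZOOZ

s(k+1) = s(k)·Z·s(k) — each term doubles the last with 'Z' between the halves.
So the next term is two copies of OOZZOOZZOOZZOOZ with 'Z' between the halves.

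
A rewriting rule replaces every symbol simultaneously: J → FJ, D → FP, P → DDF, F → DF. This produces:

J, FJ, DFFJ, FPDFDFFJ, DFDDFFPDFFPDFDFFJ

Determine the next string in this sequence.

FPDFFPFPDFDFDDFFPDFDFDDFFPDFFPDFDFFJ

Applying the rule to each of the 17 symbols of DFDDFFPDFFPDFDFFJ gives the pieces FP DF FP FP DF DF DDF FP DF DF DDF FP DF FP DF DF FJ, which concatenate to the answer.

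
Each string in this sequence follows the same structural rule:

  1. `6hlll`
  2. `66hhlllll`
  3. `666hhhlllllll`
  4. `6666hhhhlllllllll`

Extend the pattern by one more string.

66666hhhhhlllllllllll

Reading off run lengths: 6 runs 1, 2, 3, 4; h runs 1, 2, 3, 4; l runs 3, 5, 7, 9 — each is linear in n (n = 1, 2, …).
For the next term, n = 5, so the run lengths are 5, 5, 11.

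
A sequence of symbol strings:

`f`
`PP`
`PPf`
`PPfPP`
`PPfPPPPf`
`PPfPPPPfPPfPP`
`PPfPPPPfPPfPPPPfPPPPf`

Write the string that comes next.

PPfPPPPfPPfPPPPfPPPPfPPfPPPPfPPfPP

From term 3 onward, concatenate the last term with the second-to-last: PP·f = PPf, PPf·PP = PPfPP, …
Continuing: PPfPPPPfPPfPPPPfPPPPf · PPfPPPPfPPfPP gives term 8.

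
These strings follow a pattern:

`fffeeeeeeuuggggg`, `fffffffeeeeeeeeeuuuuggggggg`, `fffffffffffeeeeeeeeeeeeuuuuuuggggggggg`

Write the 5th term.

fffffffffffffffffffeeeeeeeeeeeeeeeeeeuuuuuuuuuuggggggggggggg

The n-th term is 4n-1 f's then 3n+3 e's then 2n u's then 2n+3 g's (n = 1, 2, …).
At n = 5 the blocks have lengths 19, 18, 10, 13.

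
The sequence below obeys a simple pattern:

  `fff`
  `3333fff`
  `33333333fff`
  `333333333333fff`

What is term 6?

33333333333333333333fff

The strings grow by a fixed prefix 3333 each time.
From 333333333333fff, 2 further steps: 333333333333fff → 3333333333333333fff → (answer).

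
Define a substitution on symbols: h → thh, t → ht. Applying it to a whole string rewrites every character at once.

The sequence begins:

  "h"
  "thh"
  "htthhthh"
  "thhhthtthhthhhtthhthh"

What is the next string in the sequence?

htthhthhthhhtthhhthtthhthhhtthhthhthhhthtthhthhhtthhthh

Replace each of the 21 characters of thhhthtthhthhhtthhthh in place — ht thh thh thh ht thh ht ht thh thh ht thh thh thh ht ht thh thh ht thh thh — and concatenate.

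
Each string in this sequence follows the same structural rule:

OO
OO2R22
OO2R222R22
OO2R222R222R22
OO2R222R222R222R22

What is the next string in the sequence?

The strings grow by a fixed suffix 2R22 each time.
Applying this once more to OO2R222R222R222R22:

OO2R222R222R222R222R22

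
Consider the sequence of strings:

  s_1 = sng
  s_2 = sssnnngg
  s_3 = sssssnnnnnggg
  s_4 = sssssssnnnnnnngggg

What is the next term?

Each string has the form s^{2n-1} n^{2n-1} g^{n} (n = 1, 2, …).
Setting n = 5 gives 9, 9, 5 characters in each block.

sssssssssnnnnnnnnnggggg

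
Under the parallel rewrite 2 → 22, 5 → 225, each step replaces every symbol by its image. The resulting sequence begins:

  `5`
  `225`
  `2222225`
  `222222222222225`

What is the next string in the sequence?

2222222222222222222222222222225

Applying the rule to each of the 15 symbols of 222222222222225 gives the pieces 22 22 22 22 22 22 22 22 22 22 22 22 22 22 225, which concatenate to the answer.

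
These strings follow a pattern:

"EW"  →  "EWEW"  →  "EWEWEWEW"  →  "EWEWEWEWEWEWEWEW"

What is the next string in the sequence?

EWEWEWEWEWEWEWEWEWEWEWEWEWEWEWEW

Each string is two copies of the previous one concatenated.
So the next term is two copies of EWEWEWEWEWEWEWEW.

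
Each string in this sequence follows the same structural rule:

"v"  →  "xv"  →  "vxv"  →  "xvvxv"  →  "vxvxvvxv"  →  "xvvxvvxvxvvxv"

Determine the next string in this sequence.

This is a Fibonacci-style word recurrence s(k) = s(k−2)·s(k−1): e.g. v·xv = vxv.
Continuing: vxvxvvxv · xvvxvvxvxvvxv gives term 7.

vxvxvvxvxvvxvvxvxvvxv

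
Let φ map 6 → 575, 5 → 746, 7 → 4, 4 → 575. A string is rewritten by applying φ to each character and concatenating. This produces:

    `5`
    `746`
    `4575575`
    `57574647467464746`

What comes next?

Rewriting the 17 symbols of 57574647467464746 one by one yields 746 4 746 4 575 575 575 4 575 575 4 575 575 575 4 575 575; concatenated:

74647464575575575457557545755755754575575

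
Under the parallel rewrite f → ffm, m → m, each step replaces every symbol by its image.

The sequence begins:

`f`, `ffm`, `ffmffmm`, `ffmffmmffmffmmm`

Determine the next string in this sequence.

Applying the rule to each of the 15 symbols of ffmffmmffmffmmm gives the pieces ffm ffm m ffm ffm m m ffm ffm m ffm ffm m m m, which concatenate to the answer.

ffmffmmffmffmmmffmffmmffmffmmmm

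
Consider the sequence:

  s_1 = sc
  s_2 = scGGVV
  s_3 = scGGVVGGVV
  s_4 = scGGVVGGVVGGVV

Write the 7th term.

Each term is the previous one with GGVV appended.
From scGGVVGGVVGGVV, 3 further steps: scGGVVGGVVGGVV → scGGVVGGVVGGVVGGVV → scGGVVGGVVGGVVGGVVGGVV → (answer).

scGGVVGGVVGGVVGGVVGGVVGGVV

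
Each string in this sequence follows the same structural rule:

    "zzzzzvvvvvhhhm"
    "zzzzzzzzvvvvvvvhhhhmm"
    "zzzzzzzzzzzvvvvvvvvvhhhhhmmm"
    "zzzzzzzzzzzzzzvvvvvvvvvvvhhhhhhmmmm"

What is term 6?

zzzzzzzzzzzzzzzzzzzzvvvvvvvvvvvvvvvhhhhhhhhmmmmmm

Term n consists of 3n-1 z's, followed by 2n+1 v's, followed by n+1 h's, followed by n-1 m's, where the shown terms are n = 2, 3, 4, 5.
At n = 7 the blocks have lengths 20, 15, 8, 6.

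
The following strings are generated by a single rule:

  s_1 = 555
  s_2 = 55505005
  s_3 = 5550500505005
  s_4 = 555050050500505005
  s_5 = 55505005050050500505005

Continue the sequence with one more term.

The strings grow by a fixed suffix 05005 each time.
So the next term is 55505005050050500505005·05005.

5550500505005050050500505005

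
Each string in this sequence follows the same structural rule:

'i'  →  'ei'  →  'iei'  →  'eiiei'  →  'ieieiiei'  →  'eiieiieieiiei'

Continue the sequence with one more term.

ieieiieieiieiieieiiei

From term 3 onward, concatenate the second-to-last term with the last: i·ei = iei, ei·iei = eiiei, …
Continuing: ieieiiei · eiieiieieiiei gives term 7.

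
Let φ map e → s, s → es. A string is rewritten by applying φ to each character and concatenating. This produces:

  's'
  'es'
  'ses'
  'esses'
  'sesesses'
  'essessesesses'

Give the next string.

φ(essessesesses) expands symbol-by-symbol to s es es s es es s es s es es s es; joining the 13 pieces gives the next term.

sesessesessessesesses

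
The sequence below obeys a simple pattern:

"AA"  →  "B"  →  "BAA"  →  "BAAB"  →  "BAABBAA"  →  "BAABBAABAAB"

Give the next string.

Each term (from the third on) is the previous term followed by the one before it: term 3 = B·AA = BAA.
Continuing: BAABBAABAAB · BAABBAA gives term 7.

BAABBAABAABBAABBAA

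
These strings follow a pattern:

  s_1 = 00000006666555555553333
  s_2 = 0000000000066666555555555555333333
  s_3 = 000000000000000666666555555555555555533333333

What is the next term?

Each string has the form 0^{4n-1} 6^{n+2} 5^{4n} 3^{2n}, where the shown terms are n = 2, 3, 4.
For the next term, n = 5, so the run lengths are 19, 7, 20, 10.

00000000000000000006666666555555555555555555553333333333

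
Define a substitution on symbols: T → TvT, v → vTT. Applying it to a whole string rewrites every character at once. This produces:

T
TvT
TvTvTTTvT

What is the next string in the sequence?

Expanding TvTvTTTvT: T→TvT, v→vTT, T→TvT, v→vTT, T→TvT, T→TvT, T→TvT, v→vTT, T→TvT. Concatenated: TvT vTT TvT vTT TvT TvT TvT vTT TvT.

TvTvTTTvTvTTTvTTvTTvTvTTTvT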